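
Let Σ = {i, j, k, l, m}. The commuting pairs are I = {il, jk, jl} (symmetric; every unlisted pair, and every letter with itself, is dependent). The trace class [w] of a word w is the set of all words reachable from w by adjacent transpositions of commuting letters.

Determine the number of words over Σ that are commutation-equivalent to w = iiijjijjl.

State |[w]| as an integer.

#0=i has no predecessor
#1=i depends on [0:i]
#2=i depends on [1:i]
#3=j depends on [2:i]
#4=j depends on [3:j]
#5=i depends on [4:j]
#6=j depends on [5:i]
#7=j depends on [6:j]
#8=l has no predecessor
sources: [0:i, 8:l]
N(rest) = Σ N(rest − s) over sources s of rest; N(one piece) = 1:
  size 1 → [7]=1  [8]=1
  size 2 → [6,7]=1  [7,8]=2
  size 3 → [5,6,7]=1  [6,7,8]=3
  size 4 → [4,5,6,7]=1  [5,6,7,8]=4
  size 5 → [3,4,5,6,7]=1  [4,5,6,7,8]=5
  size 6 → [2,3,4,5,6,7]=1  [3,4,5,6,7,8]=6
  size 7 → [1,2,3,4,5,6,7]=1  [2,3,4,5,6,7,8]=7
  first=0(i) contributes 8
  first=8(l) contributes 1
|[w]| = 9

9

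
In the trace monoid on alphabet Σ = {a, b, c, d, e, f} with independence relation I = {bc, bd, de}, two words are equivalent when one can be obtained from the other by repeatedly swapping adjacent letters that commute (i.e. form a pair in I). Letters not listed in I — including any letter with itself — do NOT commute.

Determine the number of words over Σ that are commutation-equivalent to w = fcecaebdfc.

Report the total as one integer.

piece 0:f — minimal
piece 1:c rests on {0:f}
piece 2:e rests on {1:c}
piece 3:c rests on {2:e}
piece 4:a rests on {3:c}
piece 5:e rests on {4:a}
piece 6:b rests on {5:e}
piece 7:d rests on {4:a}
piece 8:f rests on {6:b, 7:d}
piece 9:c rests on {8:f}
minimal pieces: {0:f}
ways to finish when only these pieces remain (= sum over removing one remaining piece with nothing left below it):
  1 left: {9}→1
  2 left: {8,9}→1
  3 left: {6,8,9}→1  {7,8,9}→1
  4 left: {5,6,8,9}→1  {6,7,8,9}→2
  5 left: {5,6,7,8,9}→3
  6 left: {4,5,6,7,8,9}→3
  7 left: {3,4,5,6,7,8,9}→3
  8 left: {2,3,4,5,6,7,8,9}→3
  placing 0:f first → 3 extensions

3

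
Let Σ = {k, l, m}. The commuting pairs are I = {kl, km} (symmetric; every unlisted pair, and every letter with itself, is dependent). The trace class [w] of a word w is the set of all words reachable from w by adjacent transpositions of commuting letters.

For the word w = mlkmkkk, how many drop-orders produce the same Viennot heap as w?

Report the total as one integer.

#0=m has no predecessor
#1=l depends on [0:m]
#2=k has no predecessor
#3=m depends on [1:l]
#4=k depends on [2:k]
#5=k depends on [4:k]
#6=k depends on [5:k]
sources: [0:m, 2:k]
N(rest) = Σ N(rest − s) over sources s of rest; N(one piece) = 1:
  size 1 → [3]=1  [6]=1
  size 2 → [1,3]=1  [3,6]=2  [5,6]=1
  size 3 → [0,1,3]=1  [1,3,6]=3  [3,5,6]=3  [4,5,6]=1
  size 4 → [0,1,3,6]=4  [1,3,5,6]=6  [2,4,5,6]=1  [3,4,5,6]=4
  size 5 → [0,1,3,5,6]=10  [1,3,4,5,6]=10  [2,3,4,5,6]=5
  first=0(m) contributes 15
  first=2(k) contributes 20
|[w]| = 35

35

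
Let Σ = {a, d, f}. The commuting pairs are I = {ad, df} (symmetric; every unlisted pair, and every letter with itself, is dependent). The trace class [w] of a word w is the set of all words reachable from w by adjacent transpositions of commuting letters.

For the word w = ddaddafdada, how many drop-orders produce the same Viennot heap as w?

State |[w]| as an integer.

0(d) covers ∅
1(d) covers 0:d
2(a) covers ∅
3(d) covers 1:d
4(d) covers 3:d
5(a) covers 2:a
6(f) covers 5:a
7(d) covers 4:d
8(a) covers 6:f
9(d) covers 7:d
10(a) covers 8:a
floor of heap: 0:d, 2:a
completions by unplaced set U, small U first (add the entries for U minus each lowest piece of U):
  |U|=1: {9}:1  {10}:1
  |U|=2: {7,9}:1  {8,10}:1  {9,10}:2
  |U|=3: {4,7,9}:1  {6,8,10}:1  {7,9,10}:3  {8,9,10}:3
  |U|=4: {3,4,7,9}:1  {4,7,9,10}:4  {5,6,8,10}:1  {6,8,9,10}:4  {7,8,9,10}:6
  |U|=5: {1,3,4,7,9}:1  {2,5,6,8,10}:1  {3,4,7,9,10}:5  {4,7,8,9,10}:10  {5,6,8,9,10}:5  {6,7,8,9,10}:10
  |U|=6: {0,1,3,4,7,9}:1  {1,3,4,7,9,10}:6  {2,5,6,8,9,10}:6  {3,4,7,8,9,10}:15  {4,6,7,8,9,10}:20  {5,6,7,8,9,10}:15
  |U|=7: {0,1,3,4,7,9,10}:7  {1,3,4,7,8,9,10}:21  {2,5,6,7,8,9,10}:21  {3,4,6,7,8,9,10}:35  {4,5,6,7,8,9,10}:35
  |U|=8: {0,1,3,4,7,8,9,10}:28  {1,3,4,6,7,8,9,10}:56  {2,4,5,6,7,8,9,10}:56  {3,4,5,6,7,8,9,10}:70
  |U|=9: {0,1,3,4,6,7,8,9,10}:84  {1,3,4,5,6,7,8,9,10}:126  {2,3,4,5,6,7,8,9,10}:126
  start at 0(d): 252
  start at 2(a): 210
sum over floor = 462

462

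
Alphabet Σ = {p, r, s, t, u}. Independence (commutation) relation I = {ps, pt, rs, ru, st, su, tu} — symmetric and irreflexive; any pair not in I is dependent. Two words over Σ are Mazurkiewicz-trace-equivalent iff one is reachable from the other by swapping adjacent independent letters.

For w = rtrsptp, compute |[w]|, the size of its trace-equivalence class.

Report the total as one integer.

0(r) covers ∅
1(t) covers 0:r
2(r) covers 1:t
3(s) covers ∅
4(p) covers 2:r
5(t) covers 2:r
6(p) covers 4:p
floor of heap: 0:r, 3:s
completions by unplaced set U, small U first (add the entries for U minus each lowest piece of U):
  |U|=1: {3}:1  {5}:1  {6}:1
  |U|=2: {3,5}:2  {3,6}:2  {4,6}:1  {5,6}:2
  |U|=3: {3,4,6}:3  {3,5,6}:6  {4,5,6}:3
  |U|=4: {2,4,5,6}:3  {3,4,5,6}:12
  |U|=5: {1,2,4,5,6}:3  {2,3,4,5,6}:15
  start at 0(r): 18
  start at 3(s): 3
sum over floor = 21

21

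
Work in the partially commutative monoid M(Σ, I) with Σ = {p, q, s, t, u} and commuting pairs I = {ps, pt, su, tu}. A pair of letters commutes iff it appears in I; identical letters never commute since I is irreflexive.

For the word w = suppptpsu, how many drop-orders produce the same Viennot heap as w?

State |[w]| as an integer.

piece 0:s — minimal
piece 1:u — minimal
piece 2:p rests on {1:u}
piece 3:p rests on {2:p}
piece 4:p rests on {3:p}
piece 5:t rests on {0:s}
piece 6:p rests on {4:p}
piece 7:s rests on {5:t}
piece 8:u rests on {6:p}
minimal pieces: {0:s, 1:u}
ways to finish when only these pieces remain (= sum over removing one remaining piece with nothing left below it):
  1 left: {7}→1  {8}→1
  2 left: {5,7}→1  {6,8}→1  {7,8}→2
  3 left: {0,5,7}→1  {4,6,8}→1  {5,7,8}→3  {6,7,8}→3
  4 left: {0,5,7,8}→4  {3,4,6,8}→1  {4,6,7,8}→4  {5,6,7,8}→6
  5 left: {0,5,6,7,8}→10  {2,3,4,6,8}→1  {3,4,6,7,8}→5  {4,5,6,7,8}→10
  6 left: {0,4,5,6,7,8}→20  {1,2,3,4,6,8}→1  {2,3,4,6,7,8}→6  {3,4,5,6,7,8}→15
  7 left: {0,3,4,5,6,7,8}→35  {1,2,3,4,6,7,8}→7  {2,3,4,5,6,7,8}→21
  placing 0:s first → 28 extensions
  placing 1:u first → 56 extensions
total linear extensions = 84

84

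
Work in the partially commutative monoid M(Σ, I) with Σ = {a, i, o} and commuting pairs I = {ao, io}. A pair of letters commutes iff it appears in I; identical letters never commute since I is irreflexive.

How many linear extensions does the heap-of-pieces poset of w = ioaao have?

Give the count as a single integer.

drop 0:i onto floor
drop 1:o onto floor
drop 2:a onto {0:i}
drop 3:a onto {2:a}
drop 4:o onto {1:o}
ground layer = {0:i, 1:o}
drop-orders for the pieces not yet dropped (sum over which currently-grounded one goes next):
  1 to go: {3} 1  {4} 1
  2 to go: {1,4} 1  {2,3} 1  {3,4} 2
  3 to go: {0,2,3} 1  {1,3,4} 3  {2,3,4} 3
  if 0:i drops first: 6 orders
  if 1:o drops first: 4 orders
heap linearizations: 10

10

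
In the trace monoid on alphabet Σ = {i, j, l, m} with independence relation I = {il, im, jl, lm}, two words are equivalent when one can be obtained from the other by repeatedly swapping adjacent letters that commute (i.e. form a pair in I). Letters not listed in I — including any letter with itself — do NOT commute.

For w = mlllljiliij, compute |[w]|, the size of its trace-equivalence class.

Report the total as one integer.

462

0(m) covers ∅
1(l) covers ∅
2(l) covers 1:l
3(l) covers 2:l
4(l) covers 3:l
5(j) covers 0:m
6(i) covers 5:j
7(l) covers 4:l
8(i) covers 6:i
9(i) covers 8:i
10(j) covers 9:i
floor of heap: 0:m, 1:l
completions by unplaced set U, small U first (add the entries for U minus each lowest piece of U):
  |U|=1: {7}:1  {10}:1
  |U|=2: {4,7}:1  {7,10}:2  {9,10}:1
  |U|=3: {3,4,7}:1  {4,7,10}:3  {7,9,10}:3  {8,9,10}:1
  |U|=4: {2,3,4,7}:1  {3,4,7,10}:4  {4,7,9,10}:6  {6,8,9,10}:1  {7,8,9,10}:4
  |U|=5: {1,2,3,4,7}:1  {2,3,4,7,10}:5  {3,4,7,9,10}:10  {4,7,8,9,10}:10  {5,6,8,9,10}:1  {6,7,8,9,10}:5
  |U|=6: {0,5,6,8,9,10}:1  {1,2,3,4,7,10}:6  {2,3,4,7,9,10}:15  {3,4,7,8,9,10}:20  {4,6,7,8,9,10}:15  {5,6,7,8,9,10}:6
  |U|=7: {0,5,6,7,8,9,10}:7  {1,2,3,4,7,9,10}:21  {2,3,4,7,8,9,10}:35  {3,4,6,7,8,9,10}:35  {4,5,6,7,8,9,10}:21
  |U|=8: {0,4,5,6,7,8,9,10}:28  {1,2,3,4,7,8,9,10}:56  {2,3,4,6,7,8,9,10}:70  {3,4,5,6,7,8,9,10}:56
  |U|=9: {0,3,4,5,6,7,8,9,10}:84  {1,2,3,4,6,7,8,9,10}:126  {2,3,4,5,6,7,8,9,10}:126
  start at 0(m): 252
  start at 1(l): 210
sum over floor = 462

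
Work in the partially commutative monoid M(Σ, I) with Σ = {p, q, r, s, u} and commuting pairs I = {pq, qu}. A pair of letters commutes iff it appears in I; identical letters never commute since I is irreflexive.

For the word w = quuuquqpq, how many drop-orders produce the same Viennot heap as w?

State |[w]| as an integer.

126

#0=q has no predecessor
#1=u has no predecessor
#2=u depends on [1:u]
#3=u depends on [2:u]
#4=q depends on [0:q]
#5=u depends on [3:u]
#6=q depends on [4:q]
#7=p depends on [5:u]
#8=q depends on [6:q]
sources: [0:q, 1:u]
N(rest) = Σ N(rest − s) over sources s of rest; N(one piece) = 1:
  size 1 → [7]=1  [8]=1
  size 2 → [5,7]=1  [6,8]=1  [7,8]=2
  size 3 → [3,5,7]=1  [4,6,8]=1  [5,7,8]=3  [6,7,8]=3
  size 4 → [0,4,6,8]=1  [2,3,5,7]=1  [3,5,7,8]=4  [4,6,7,8]=4  [5,6,7,8]=6
  size 5 → [0,4,6,7,8]=5  [1,2,3,5,7]=1  [2,3,5,7,8]=5  [3,5,6,7,8]=10  [4,5,6,7,8]=10
  size 6 → [0,4,5,6,7,8]=15  [1,2,3,5,7,8]=6  [2,3,5,6,7,8]=15  [3,4,5,6,7,8]=20
  size 7 → [0,3,4,5,6,7,8]=35  [1,2,3,5,6,7,8]=21  [2,3,4,5,6,7,8]=35
  first=0(q) contributes 56
  first=1(u) contributes 70
|[w]| = 126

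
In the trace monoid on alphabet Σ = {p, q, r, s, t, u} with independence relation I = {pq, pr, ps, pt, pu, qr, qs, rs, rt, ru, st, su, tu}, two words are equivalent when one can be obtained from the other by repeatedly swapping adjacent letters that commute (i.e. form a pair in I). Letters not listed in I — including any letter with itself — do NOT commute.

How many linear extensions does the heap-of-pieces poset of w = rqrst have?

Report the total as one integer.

30

drop 0:r onto floor
drop 1:q onto floor
drop 2:r onto {0:r}
drop 3:s onto floor
drop 4:t onto {1:q}
ground layer = {0:r, 1:q, 3:s}
drop-orders for the pieces not yet dropped (sum over which currently-grounded one goes next):
  1 to go: {2} 1  {3} 1  {4} 1
  2 to go: {0,2} 1  {1,4} 1  {2,3} 2  {2,4} 2  {3,4} 2
  3 to go: {0,2,3} 3  {0,2,4} 3  {1,2,4} 3  {1,3,4} 3  {2,3,4} 6
  if 0:r drops first: 12 orders
  if 1:q drops first: 12 orders
  if 3:s drops first: 6 orders
heap linearizations: 30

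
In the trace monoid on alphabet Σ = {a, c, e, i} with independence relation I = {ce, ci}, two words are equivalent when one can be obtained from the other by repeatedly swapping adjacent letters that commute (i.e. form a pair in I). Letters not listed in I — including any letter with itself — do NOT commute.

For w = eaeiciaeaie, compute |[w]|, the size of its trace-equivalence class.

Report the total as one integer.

#0=e has no predecessor
#1=a depends on [0:e]
#2=e depends on [1:a]
#3=i depends on [2:e]
#4=c depends on [1:a]
#5=i depends on [3:i]
#6=a depends on [4:c, 5:i]
#7=e depends on [6:a]
#8=a depends on [7:e]
#9=i depends on [8:a]
#10=e depends on [9:i]
sources: [0:e]
N(rest) = Σ N(rest − s) over sources s of rest; N(one piece) = 1:
  size 1 → [10]=1
  size 2 → [9,10]=1
  size 3 → [8,9,10]=1
  size 4 → [7,8,9,10]=1
  size 5 → [6,7,8,9,10]=1
  size 6 → [4,6,7,8,9,10]=1  [5,6,7,8,9,10]=1
  size 7 → [3,5,6,7,8,9,10]=1  [4,5,6,7,8,9,10]=2
  size 8 → [2,3,5,6,7,8,9,10]=1  [3,4,5,6,7,8,9,10]=3
  size 9 → [2,3,4,5,6,7,8,9,10]=4
  first=0(e) contributes 4

4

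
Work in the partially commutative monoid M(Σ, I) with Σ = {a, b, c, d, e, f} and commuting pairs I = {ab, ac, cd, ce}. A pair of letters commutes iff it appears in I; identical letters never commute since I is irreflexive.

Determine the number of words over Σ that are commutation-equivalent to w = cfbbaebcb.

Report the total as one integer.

0(c) covers ∅
1(f) covers 0:c
2(b) covers 1:f
3(b) covers 2:b
4(a) covers 1:f
5(e) covers 3:b, 4:a
6(b) covers 5:e
7(c) covers 6:b
8(b) covers 7:c
floor of heap: 0:c
completions by unplaced set U, small U first (add the entries for U minus each lowest piece of U):
  |U|=1: {8}:1
  |U|=2: {7,8}:1
  |U|=3: {6,7,8}:1
  |U|=4: {5,6,7,8}:1
  |U|=5: {3,5,6,7,8}:1  {4,5,6,7,8}:1
  |U|=6: {2,3,5,6,7,8}:1  {3,4,5,6,7,8}:2
  |U|=7: {2,3,4,5,6,7,8}:3
  start at 0(c): 3

3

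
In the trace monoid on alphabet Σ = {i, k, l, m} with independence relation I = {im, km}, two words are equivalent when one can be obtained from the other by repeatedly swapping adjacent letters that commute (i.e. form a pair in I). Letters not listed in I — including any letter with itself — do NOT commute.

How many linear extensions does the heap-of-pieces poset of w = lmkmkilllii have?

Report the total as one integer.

10

piece 0:l — minimal
piece 1:m rests on {0:l}
piece 2:k rests on {0:l}
piece 3:m rests on {1:m}
piece 4:k rests on {2:k}
piece 5:i rests on {4:k}
piece 6:l rests on {3:m, 5:i}
piece 7:l rests on {6:l}
piece 8:l rests on {7:l}
piece 9:i rests on {8:l}
piece 10:i rests on {9:i}
minimal pieces: {0:l}
ways to finish when only these pieces remain (= sum over removing one remaining piece with nothing left below it):
  1 left: {10}→1
  2 left: {9,10}→1
  3 left: {8,9,10}→1
  4 left: {7,8,9,10}→1
  5 left: {6,7,8,9,10}→1
  6 left: {3,6,7,8,9,10}→1  {5,6,7,8,9,10}→1
  7 left: {1,3,6,7,8,9,10}→1  {3,5,6,7,8,9,10}→2  {4,5,6,7,8,9,10}→1
  8 left: {1,3,5,6,7,8,9,10}→3  {2,4,5,6,7,8,9,10}→1  {3,4,5,6,7,8,9,10}→3
  9 left: {1,3,4,5,6,7,8,9,10}→6  {2,3,4,5,6,7,8,9,10}→4
  placing 0:l first → 10 extensions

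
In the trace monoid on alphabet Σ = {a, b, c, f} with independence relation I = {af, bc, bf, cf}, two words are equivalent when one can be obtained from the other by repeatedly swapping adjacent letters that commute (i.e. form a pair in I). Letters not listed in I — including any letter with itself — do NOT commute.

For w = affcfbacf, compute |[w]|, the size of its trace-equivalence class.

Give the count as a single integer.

0(a) covers ∅
1(f) covers ∅
2(f) covers 1:f
3(c) covers 0:a
4(f) covers 2:f
5(b) covers 0:a
6(a) covers 3:c, 5:b
7(c) covers 6:a
8(f) covers 4:f
floor of heap: 0:a, 1:f
completions by unplaced set U, small U first (add the entries for U minus each lowest piece of U):
  |U|=1: {7}:1  {8}:1
  |U|=2: {4,8}:1  {6,7}:1  {7,8}:2
  |U|=3: {2,4,8}:1  {3,6,7}:1  {4,7,8}:3  {5,6,7}:1  {6,7,8}:3
  |U|=4: {1,2,4,8}:1  {2,4,7,8}:4  {3,5,6,7}:2  {3,6,7,8}:4  {4,6,7,8}:6  {5,6,7,8}:4
  |U|=5: {0,3,5,6,7}:2  {1,2,4,7,8}:5  {2,4,6,7,8}:10  {3,4,6,7,8}:10  {3,5,6,7,8}:10  {4,5,6,7,8}:10
  |U|=6: {0,3,5,6,7,8}:12  {1,2,4,6,7,8}:15  {2,3,4,6,7,8}:20  {2,4,5,6,7,8}:20  {3,4,5,6,7,8}:30
  |U|=7: {0,3,4,5,6,7,8}:42  {1,2,3,4,6,7,8}:35  {1,2,4,5,6,7,8}:35  {2,3,4,5,6,7,8}:70
  start at 0(a): 140
  start at 1(f): 112
sum over floor = 252

252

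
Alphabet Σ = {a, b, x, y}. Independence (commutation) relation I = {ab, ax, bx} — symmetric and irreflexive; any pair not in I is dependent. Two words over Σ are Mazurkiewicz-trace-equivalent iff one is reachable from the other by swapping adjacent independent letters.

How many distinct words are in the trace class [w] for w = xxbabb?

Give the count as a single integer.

60

piece 0:x — minimal
piece 1:x rests on {0:x}
piece 2:b — minimal
piece 3:a — minimal
piece 4:b rests on {2:b}
piece 5:b rests on {4:b}
minimal pieces: {0:x, 2:b, 3:a}
ways to finish when only these pieces remain (= sum over removing one remaining piece with nothing left below it):
  1 left: {1}→1  {3}→1  {5}→1
  2 left: {0,1}→1  {1,3}→2  {1,5}→2  {3,5}→2  {4,5}→1
  3 left: {0,1,3}→3  {0,1,5}→3  {1,3,5}→6  {1,4,5}→3  {2,4,5}→1  {3,4,5}→3
  4 left: {0,1,3,5}→12  {0,1,4,5}→6  {1,2,4,5}→4  {1,3,4,5}→12  {2,3,4,5}→4
  placing 0:x first → 20 extensions
  placing 2:b first → 30 extensions
  placing 3:a first → 10 extensions
total linear extensions = 60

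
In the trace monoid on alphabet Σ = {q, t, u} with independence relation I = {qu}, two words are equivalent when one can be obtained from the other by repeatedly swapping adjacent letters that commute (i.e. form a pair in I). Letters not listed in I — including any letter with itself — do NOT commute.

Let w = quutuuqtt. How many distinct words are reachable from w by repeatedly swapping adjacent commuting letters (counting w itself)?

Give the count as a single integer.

9

0(q) covers ∅
1(u) covers ∅
2(u) covers 1:u
3(t) covers 0:q, 2:u
4(u) covers 3:t
5(u) covers 4:u
6(q) covers 3:t
7(t) covers 5:u, 6:q
8(t) covers 7:t
floor of heap: 0:q, 1:u
completions by unplaced set U, small U first (add the entries for U minus each lowest piece of U):
  |U|=1: {8}:1
  |U|=2: {7,8}:1
  |U|=3: {5,7,8}:1  {6,7,8}:1
  |U|=4: {4,5,7,8}:1  {5,6,7,8}:2
  |U|=5: {4,5,6,7,8}:3
  |U|=6: {3,4,5,6,7,8}:3
  |U|=7: {0,3,4,5,6,7,8}:3  {2,3,4,5,6,7,8}:3
  start at 0(q): 3
  start at 1(u): 6
sum over floor = 9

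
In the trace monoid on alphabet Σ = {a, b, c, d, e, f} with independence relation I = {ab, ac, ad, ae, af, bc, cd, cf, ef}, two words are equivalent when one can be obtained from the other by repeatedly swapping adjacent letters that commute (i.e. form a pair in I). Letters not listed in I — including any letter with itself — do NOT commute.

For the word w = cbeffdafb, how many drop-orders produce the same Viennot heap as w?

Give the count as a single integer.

piece 0:c — minimal
piece 1:b — minimal
piece 2:e rests on {0:c, 1:b}
piece 3:f rests on {1:b}
piece 4:f rests on {3:f}
piece 5:d rests on {2:e, 4:f}
piece 6:a — minimal
piece 7:f rests on {5:d}
piece 8:b rests on {7:f}
minimal pieces: {0:c, 1:b, 6:a}
ways to finish when only these pieces remain (= sum over removing one remaining piece with nothing left below it):
  1 left: {6}→1  {8}→1
  2 left: {6,8}→2  {7,8}→1
  3 left: {5,7,8}→1  {6,7,8}→3
  4 left: {2,5,7,8}→1  {4,5,7,8}→1  {5,6,7,8}→4
  5 left: {0,2,5,7,8}→1  {2,4,5,7,8}→2  {2,5,6,7,8}→5  {3,4,5,7,8}→1  {4,5,6,7,8}→5
  6 left: {0,2,4,5,7,8}→3  {0,2,5,6,7,8}→6  {2,3,4,5,7,8}→3  {2,4,5,6,7,8}→12  {3,4,5,6,7,8}→6
  7 left: {0,2,3,4,5,7,8}→6  {0,2,4,5,6,7,8}→21  {1,2,3,4,5,7,8}→3  {2,3,4,5,6,7,8}→21
  placing 0:c first → 24 extensions
  placing 1:b first → 48 extensions
  placing 6:a first → 9 extensions
total linear extensions = 81

81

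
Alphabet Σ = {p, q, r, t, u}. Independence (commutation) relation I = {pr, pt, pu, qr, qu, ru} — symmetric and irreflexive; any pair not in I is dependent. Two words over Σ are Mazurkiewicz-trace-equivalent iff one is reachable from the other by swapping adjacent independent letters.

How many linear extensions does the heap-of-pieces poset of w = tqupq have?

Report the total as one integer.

0(t) covers ∅
1(q) covers 0:t
2(u) covers 0:t
3(p) covers 1:q
4(q) covers 3:p
floor of heap: 0:t
completions by unplaced set U, small U first (add the entries for U minus each lowest piece of U):
  |U|=1: {2}:1  {4}:1
  |U|=2: {2,4}:2  {3,4}:1
  |U|=3: {1,3,4}:1  {2,3,4}:3
  start at 0(t): 4

4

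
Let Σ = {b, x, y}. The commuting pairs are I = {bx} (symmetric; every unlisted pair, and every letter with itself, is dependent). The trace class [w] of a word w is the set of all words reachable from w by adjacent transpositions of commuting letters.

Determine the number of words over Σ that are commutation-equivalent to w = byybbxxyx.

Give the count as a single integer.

6

#0=b has no predecessor
#1=y depends on [0:b]
#2=y depends on [1:y]
#3=b depends on [2:y]
#4=b depends on [3:b]
#5=x depends on [2:y]
#6=x depends on [5:x]
#7=y depends on [4:b, 6:x]
#8=x depends on [7:y]
sources: [0:b]
N(rest) = Σ N(rest − s) over sources s of rest; N(one piece) = 1:
  size 1 → [8]=1
  size 2 → [7,8]=1
  size 3 → [4,7,8]=1  [6,7,8]=1
  size 4 → [3,4,7,8]=1  [4,6,7,8]=2  [5,6,7,8]=1
  size 5 → [3,4,6,7,8]=3  [4,5,6,7,8]=3
  size 6 → [3,4,5,6,7,8]=6
  size 7 → [2,3,4,5,6,7,8]=6
  first=0(b) contributes 6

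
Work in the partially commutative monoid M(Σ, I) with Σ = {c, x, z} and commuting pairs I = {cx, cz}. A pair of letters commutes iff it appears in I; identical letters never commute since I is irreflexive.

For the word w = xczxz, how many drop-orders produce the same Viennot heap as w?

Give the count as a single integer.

5

0(x) covers ∅
1(c) covers ∅
2(z) covers 0:x
3(x) covers 2:z
4(z) covers 3:x
floor of heap: 0:x, 1:c
completions by unplaced set U, small U first (add the entries for U minus each lowest piece of U):
  |U|=1: {1}:1  {4}:1
  |U|=2: {1,4}:2  {3,4}:1
  |U|=3: {1,3,4}:3  {2,3,4}:1
  start at 0(x): 4
  start at 1(c): 1
sum over floor = 5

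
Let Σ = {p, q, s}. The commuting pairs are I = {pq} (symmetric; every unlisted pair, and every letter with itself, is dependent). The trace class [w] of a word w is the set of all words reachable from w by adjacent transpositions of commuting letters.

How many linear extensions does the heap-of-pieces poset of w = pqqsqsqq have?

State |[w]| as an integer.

#0=p has no predecessor
#1=q has no predecessor
#2=q depends on [1:q]
#3=s depends on [0:p, 2:q]
#4=q depends on [3:s]
#5=s depends on [4:q]
#6=q depends on [5:s]
#7=q depends on [6:q]
sources: [0:p, 1:q]
N(rest) = Σ N(rest − s) over sources s of rest; N(one piece) = 1:
  size 1 → [7]=1
  size 2 → [6,7]=1
  size 3 → [5,6,7]=1
  size 4 → [4,5,6,7]=1
  size 5 → [3,4,5,6,7]=1
  size 6 → [0,3,4,5,6,7]=1  [2,3,4,5,6,7]=1
  first=0(p) contributes 1
  first=1(q) contributes 2
|[w]| = 3

3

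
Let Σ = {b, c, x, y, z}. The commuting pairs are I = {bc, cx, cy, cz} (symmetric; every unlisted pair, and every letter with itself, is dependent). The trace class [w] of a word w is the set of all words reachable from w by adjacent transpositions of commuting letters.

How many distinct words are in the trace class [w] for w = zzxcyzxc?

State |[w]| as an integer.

piece 0:z — minimal
piece 1:z rests on {0:z}
piece 2:x rests on {1:z}
piece 3:c — minimal
piece 4:y rests on {2:x}
piece 5:z rests on {4:y}
piece 6:x rests on {5:z}
piece 7:c rests on {3:c}
minimal pieces: {0:z, 3:c}
ways to finish when only these pieces remain (= sum over removing one remaining piece with nothing left below it):
  1 left: {6}→1  {7}→1
  2 left: {3,7}→1  {5,6}→1  {6,7}→2
  3 left: {3,6,7}→3  {4,5,6}→1  {5,6,7}→3
  4 left: {2,4,5,6}→1  {3,5,6,7}→6  {4,5,6,7}→4
  5 left: {1,2,4,5,6}→1  {2,4,5,6,7}→5  {3,4,5,6,7}→10
  6 left: {0,1,2,4,5,6}→1  {1,2,4,5,6,7}→6  {2,3,4,5,6,7}→15
  placing 0:z first → 21 extensions
  placing 3:c first → 7 extensions
total linear extensions = 28

28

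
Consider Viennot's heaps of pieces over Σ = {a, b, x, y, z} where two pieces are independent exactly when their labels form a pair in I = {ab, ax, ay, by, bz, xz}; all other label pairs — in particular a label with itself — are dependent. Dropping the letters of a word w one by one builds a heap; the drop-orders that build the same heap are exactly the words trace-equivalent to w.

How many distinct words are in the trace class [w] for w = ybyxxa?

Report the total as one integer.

drop 0:y onto floor
drop 1:b onto floor
drop 2:y onto {0:y}
drop 3:x onto {1:b, 2:y}
drop 4:x onto {3:x}
drop 5:a onto floor
ground layer = {0:y, 1:b, 5:a}
drop-orders for the pieces not yet dropped (sum over which currently-grounded one goes next):
  1 to go: {4} 1  {5} 1
  2 to go: {3,4} 1  {4,5} 2
  3 to go: {1,3,4} 1  {2,3,4} 1  {3,4,5} 3
  4 to go: {0,2,3,4} 1  {1,2,3,4} 2  {1,3,4,5} 4  {2,3,4,5} 4
  if 0:y drops first: 10 orders
  if 1:b drops first: 5 orders
  if 5:a drops first: 3 orders
heap linearizations: 18

18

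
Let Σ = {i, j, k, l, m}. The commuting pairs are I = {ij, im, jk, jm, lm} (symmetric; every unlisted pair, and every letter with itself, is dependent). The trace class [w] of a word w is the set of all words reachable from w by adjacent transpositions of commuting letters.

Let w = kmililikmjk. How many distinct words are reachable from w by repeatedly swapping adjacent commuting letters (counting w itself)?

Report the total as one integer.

drop 0:k onto floor
drop 1:m onto {0:k}
drop 2:i onto {0:k}
drop 3:l onto {2:i}
drop 4:i onto {3:l}
drop 5:l onto {4:i}
drop 6:i onto {5:l}
drop 7:k onto {1:m, 6:i}
drop 8:m onto {7:k}
drop 9:j onto {5:l}
drop 10:k onto {8:m}
ground layer = {0:k}
drop-orders for the pieces not yet dropped (sum over which currently-grounded one goes next):
  1 to go: {9} 1  {10} 1
  2 to go: {8,10} 1  {9,10} 2
  3 to go: {7,8,10} 1  {8,9,10} 3
  4 to go: {1,7,8,10} 1  {6,7,8,10} 1  {7,8,9,10} 4
  5 to go: {1,6,7,8,10} 2  {1,7,8,9,10} 5  {6,7,8,9,10} 5
  6 to go: {1,6,7,8,9,10} 12  {5,6,7,8,9,10} 5
  7 to go: {1,5,6,7,8,9,10} 17  {4,5,6,7,8,9,10} 5
  8 to go: {1,4,5,6,7,8,9,10} 22  {3,4,5,6,7,8,9,10} 5
  9 to go: {1,3,4,5,6,7,8,9,10} 27  {2,3,4,5,6,7,8,9,10} 5
  if 0:k drops first: 32 orders

32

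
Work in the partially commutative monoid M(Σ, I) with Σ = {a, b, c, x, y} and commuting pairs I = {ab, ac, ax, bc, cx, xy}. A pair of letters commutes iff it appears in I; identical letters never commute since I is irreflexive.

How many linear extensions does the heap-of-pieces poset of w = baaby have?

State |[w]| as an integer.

piece 0:b — minimal
piece 1:a — minimal
piece 2:a rests on {1:a}
piece 3:b rests on {0:b}
piece 4:y rests on {2:a, 3:b}
minimal pieces: {0:b, 1:a}
ways to finish when only these pieces remain (= sum over removing one remaining piece with nothing left below it):
  1 left: {4}→1
  2 left: {2,4}→1  {3,4}→1
  3 left: {0,3,4}→1  {1,2,4}→1  {2,3,4}→2
  placing 0:b first → 3 extensions
  placing 1:a first → 3 extensions
total linear extensions = 6

6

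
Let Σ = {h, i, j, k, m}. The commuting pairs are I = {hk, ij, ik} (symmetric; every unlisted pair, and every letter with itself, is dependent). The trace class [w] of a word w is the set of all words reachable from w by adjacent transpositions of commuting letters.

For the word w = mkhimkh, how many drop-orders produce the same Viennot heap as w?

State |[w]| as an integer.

6

piece 0:m — minimal
piece 1:k rests on {0:m}
piece 2:h rests on {0:m}
piece 3:i rests on {2:h}
piece 4:m rests on {1:k, 3:i}
piece 5:k rests on {4:m}
piece 6:h rests on {4:m}
minimal pieces: {0:m}
ways to finish when only these pieces remain (= sum over removing one remaining piece with nothing left below it):
  1 left: {5}→1  {6}→1
  2 left: {5,6}→2
  3 left: {4,5,6}→2
  4 left: {1,4,5,6}→2  {3,4,5,6}→2
  5 left: {1,3,4,5,6}→4  {2,3,4,5,6}→2
  placing 0:m first → 6 extensions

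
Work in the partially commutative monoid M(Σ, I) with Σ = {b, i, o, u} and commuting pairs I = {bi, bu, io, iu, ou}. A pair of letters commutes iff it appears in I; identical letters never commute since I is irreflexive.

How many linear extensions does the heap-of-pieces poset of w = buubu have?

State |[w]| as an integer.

0(b) covers ∅
1(u) covers ∅
2(u) covers 1:u
3(b) covers 0:b
4(u) covers 2:u
floor of heap: 0:b, 1:u
completions by unplaced set U, small U first (add the entries for U minus each lowest piece of U):
  |U|=1: {3}:1  {4}:1
  |U|=2: {0,3}:1  {2,4}:1  {3,4}:2
  |U|=3: {0,3,4}:3  {1,2,4}:1  {2,3,4}:3
  start at 0(b): 4
  start at 1(u): 6
sum over floor = 10

10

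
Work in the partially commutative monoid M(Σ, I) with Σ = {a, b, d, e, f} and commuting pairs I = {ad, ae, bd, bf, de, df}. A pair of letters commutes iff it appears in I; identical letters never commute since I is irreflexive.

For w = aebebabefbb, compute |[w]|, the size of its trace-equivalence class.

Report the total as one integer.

#0=a has no predecessor
#1=e has no predecessor
#2=b depends on [0:a, 1:e]
#3=e depends on [2:b]
#4=b depends on [3:e]
#5=a depends on [4:b]
#6=b depends on [5:a]
#7=e depends on [6:b]
#8=f depends on [7:e]
#9=b depends on [7:e]
#10=b depends on [9:b]
sources: [0:a, 1:e]
N(rest) = Σ N(rest − s) over sources s of rest; N(one piece) = 1:
  size 1 → [8]=1  [10]=1
  size 2 → [8,10]=2  [9,10]=1
  size 3 → [8,9,10]=3
  size 4 → [7,8,9,10]=3
  size 5 → [6,7,8,9,10]=3
  size 6 → [5,6,7,8,9,10]=3
  size 7 → [4,5,6,7,8,9,10]=3
  size 8 → [3,4,5,6,7,8,9,10]=3
  size 9 → [2,3,4,5,6,7,8,9,10]=3
  first=0(a) contributes 3
  first=1(e) contributes 3
|[w]| = 6

6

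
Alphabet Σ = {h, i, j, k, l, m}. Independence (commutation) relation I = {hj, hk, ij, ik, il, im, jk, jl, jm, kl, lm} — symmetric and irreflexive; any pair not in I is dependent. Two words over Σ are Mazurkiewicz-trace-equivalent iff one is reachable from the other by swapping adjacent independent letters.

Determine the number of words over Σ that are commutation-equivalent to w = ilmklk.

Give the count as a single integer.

60

piece 0:i — minimal
piece 1:l — minimal
piece 2:m — minimal
piece 3:k rests on {2:m}
piece 4:l rests on {1:l}
piece 5:k rests on {3:k}
minimal pieces: {0:i, 1:l, 2:m}
ways to finish when only these pieces remain (= sum over removing one remaining piece with nothing left below it):
  1 left: {0}→1  {4}→1  {5}→1
  2 left: {0,4}→2  {0,5}→2  {1,4}→1  {3,5}→1  {4,5}→2
  3 left: {0,1,4}→3  {0,3,5}→3  {0,4,5}→6  {1,4,5}→3  {2,3,5}→1  {3,4,5}→3
  4 left: {0,1,4,5}→12  {0,2,3,5}→4  {0,3,4,5}→12  {1,3,4,5}→6  {2,3,4,5}→4
  placing 0:i first → 10 extensions
  placing 1:l first → 20 extensions
  placing 2:m first → 30 extensions
total linear extensions = 60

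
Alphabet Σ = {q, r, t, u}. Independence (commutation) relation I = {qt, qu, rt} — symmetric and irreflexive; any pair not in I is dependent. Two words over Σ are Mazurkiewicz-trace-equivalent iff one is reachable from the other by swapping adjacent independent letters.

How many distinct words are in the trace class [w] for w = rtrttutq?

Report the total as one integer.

drop 0:r onto floor
drop 1:t onto floor
drop 2:r onto {0:r}
drop 3:t onto {1:t}
drop 4:t onto {3:t}
drop 5:u onto {2:r, 4:t}
drop 6:t onto {5:u}
drop 7:q onto {2:r}
ground layer = {0:r, 1:t}
drop-orders for the pieces not yet dropped (sum over which currently-grounded one goes next):
  1 to go: {6} 1  {7} 1
  2 to go: {5,6} 1  {6,7} 2
  3 to go: {4,5,6} 1  {5,6,7} 3
  4 to go: {2,5,6,7} 3  {3,4,5,6} 1  {4,5,6,7} 4
  5 to go: {0,2,5,6,7} 3  {1,3,4,5,6} 1  {2,4,5,6,7} 7  {3,4,5,6,7} 5
  6 to go: {0,2,4,5,6,7} 10  {1,3,4,5,6,7} 6  {2,3,4,5,6,7} 12
  if 0:r drops first: 18 orders
  if 1:t drops first: 22 orders
heap linearizations: 40

40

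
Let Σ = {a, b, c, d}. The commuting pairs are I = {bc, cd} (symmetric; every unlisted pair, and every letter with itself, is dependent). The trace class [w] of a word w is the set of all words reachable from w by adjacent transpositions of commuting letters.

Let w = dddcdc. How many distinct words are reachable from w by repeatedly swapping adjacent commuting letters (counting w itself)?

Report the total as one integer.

0(d) covers ∅
1(d) covers 0:d
2(d) covers 1:d
3(c) covers ∅
4(d) covers 2:d
5(c) covers 3:c
floor of heap: 0:d, 3:c
completions by unplaced set U, small U first (add the entries for U minus each lowest piece of U):
  |U|=1: {4}:1  {5}:1
  |U|=2: {2,4}:1  {3,5}:1  {4,5}:2
  |U|=3: {1,2,4}:1  {2,4,5}:3  {3,4,5}:3
  |U|=4: {0,1,2,4}:1  {1,2,4,5}:4  {2,3,4,5}:6
  start at 0(d): 10
  start at 3(c): 5
sum over floor = 15

15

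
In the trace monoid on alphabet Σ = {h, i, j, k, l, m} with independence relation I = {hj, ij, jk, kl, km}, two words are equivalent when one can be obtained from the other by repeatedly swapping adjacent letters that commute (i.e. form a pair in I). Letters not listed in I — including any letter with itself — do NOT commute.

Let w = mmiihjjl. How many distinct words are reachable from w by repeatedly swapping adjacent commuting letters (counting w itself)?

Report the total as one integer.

0(m) covers ∅
1(m) covers 0:m
2(i) covers 1:m
3(i) covers 2:i
4(h) covers 3:i
5(j) covers 1:m
6(j) covers 5:j
7(l) covers 4:h, 6:j
floor of heap: 0:m
completions by unplaced set U, small U first (add the entries for U minus each lowest piece of U):
  |U|=1: {7}:1
  |U|=2: {4,7}:1  {6,7}:1
  |U|=3: {3,4,7}:1  {4,6,7}:2  {5,6,7}:1
  |U|=4: {2,3,4,7}:1  {3,4,6,7}:3  {4,5,6,7}:3
  |U|=5: {2,3,4,6,7}:4  {3,4,5,6,7}:6
  |U|=6: {2,3,4,5,6,7}:10
  start at 0(m): 10

10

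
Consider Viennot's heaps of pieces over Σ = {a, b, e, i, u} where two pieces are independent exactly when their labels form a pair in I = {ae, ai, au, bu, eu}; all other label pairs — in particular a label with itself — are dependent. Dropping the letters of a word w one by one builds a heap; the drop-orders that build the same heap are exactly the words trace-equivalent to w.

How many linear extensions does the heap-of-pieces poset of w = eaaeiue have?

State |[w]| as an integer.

#0=e has no predecessor
#1=a has no predecessor
#2=a depends on [1:a]
#3=e depends on [0:e]
#4=i depends on [3:e]
#5=u depends on [4:i]
#6=e depends on [4:i]
sources: [0:e, 1:a]
N(rest) = Σ N(rest − s) over sources s of rest; N(one piece) = 1:
  size 1 → [2]=1  [5]=1  [6]=1
  size 2 → [1,2]=1  [2,5]=2  [2,6]=2  [5,6]=2
  size 3 → [1,2,5]=3  [1,2,6]=3  [2,5,6]=6  [4,5,6]=2
  size 4 → [1,2,5,6]=12  [2,4,5,6]=8  [3,4,5,6]=2
  size 5 → [0,3,4,5,6]=2  [1,2,4,5,6]=20  [2,3,4,5,6]=10
  first=0(e) contributes 30
  first=1(a) contributes 12
|[w]| = 42

42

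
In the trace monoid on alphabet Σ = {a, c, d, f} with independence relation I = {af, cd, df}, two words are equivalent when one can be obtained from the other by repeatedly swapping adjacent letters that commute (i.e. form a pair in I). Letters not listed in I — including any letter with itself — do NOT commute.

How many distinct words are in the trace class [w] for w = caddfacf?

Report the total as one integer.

5

piece 0:c — minimal
piece 1:a rests on {0:c}
piece 2:d rests on {1:a}
piece 3:d rests on {2:d}
piece 4:f rests on {0:c}
piece 5:a rests on {3:d}
piece 6:c rests on {4:f, 5:a}
piece 7:f rests on {6:c}
minimal pieces: {0:c}
ways to finish when only these pieces remain (= sum over removing one remaining piece with nothing left below it):
  1 left: {7}→1
  2 left: {6,7}→1
  3 left: {4,6,7}→1  {5,6,7}→1
  4 left: {3,5,6,7}→1  {4,5,6,7}→2
  5 left: {2,3,5,6,7}→1  {3,4,5,6,7}→3
  6 left: {1,2,3,5,6,7}→1  {2,3,4,5,6,7}→4
  placing 0:c first → 5 extensions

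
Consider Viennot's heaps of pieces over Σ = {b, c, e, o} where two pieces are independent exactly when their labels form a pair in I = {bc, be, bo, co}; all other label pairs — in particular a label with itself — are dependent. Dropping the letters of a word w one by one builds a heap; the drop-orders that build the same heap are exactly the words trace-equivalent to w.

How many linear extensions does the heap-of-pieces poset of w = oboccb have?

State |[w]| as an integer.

90

piece 0:o — minimal
piece 1:b — minimal
piece 2:o rests on {0:o}
piece 3:c — minimal
piece 4:c rests on {3:c}
piece 5:b rests on {1:b}
minimal pieces: {0:o, 1:b, 3:c}
ways to finish when only these pieces remain (= sum over removing one remaining piece with nothing left below it):
  1 left: {2}→1  {4}→1  {5}→1
  2 left: {0,2}→1  {1,5}→1  {2,4}→2  {2,5}→2  {3,4}→1  {4,5}→2
  3 left: {0,2,4}→3  {0,2,5}→3  {1,2,5}→3  {1,4,5}→3  {2,3,4}→3  {2,4,5}→6  {3,4,5}→3
  4 left: {0,1,2,5}→6  {0,2,3,4}→6  {0,2,4,5}→12  {1,2,4,5}→12  {1,3,4,5}→6  {2,3,4,5}→12
  placing 0:o first → 30 extensions
  placing 1:b first → 30 extensions
  placing 3:c first → 30 extensions
total linear extensions = 90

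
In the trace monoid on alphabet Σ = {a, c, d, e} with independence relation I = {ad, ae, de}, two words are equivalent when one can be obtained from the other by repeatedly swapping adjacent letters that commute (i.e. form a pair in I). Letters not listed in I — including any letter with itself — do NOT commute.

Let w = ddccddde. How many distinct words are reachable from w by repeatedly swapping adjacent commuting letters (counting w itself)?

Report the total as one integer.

drop 0:d onto floor
drop 1:d onto {0:d}
drop 2:c onto {1:d}
drop 3:c onto {2:c}
drop 4:d onto {3:c}
drop 5:d onto {4:d}
drop 6:d onto {5:d}
drop 7:e onto {3:c}
ground layer = {0:d}
drop-orders for the pieces not yet dropped (sum over which currently-grounded one goes next):
  1 to go: {6} 1  {7} 1
  2 to go: {5,6} 1  {6,7} 2
  3 to go: {4,5,6} 1  {5,6,7} 3
  4 to go: {4,5,6,7} 4
  5 to go: {3,4,5,6,7} 4
  6 to go: {2,3,4,5,6,7} 4
  if 0:d drops first: 4 orders

4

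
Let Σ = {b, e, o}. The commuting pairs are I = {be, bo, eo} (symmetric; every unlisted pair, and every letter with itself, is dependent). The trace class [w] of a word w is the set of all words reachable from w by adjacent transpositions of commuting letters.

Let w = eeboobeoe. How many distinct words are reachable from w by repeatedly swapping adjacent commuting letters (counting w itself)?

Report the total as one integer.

#0=e has no predecessor
#1=e depends on [0:e]
#2=b has no predecessor
#3=o has no predecessor
#4=o depends on [3:o]
#5=b depends on [2:b]
#6=e depends on [1:e]
#7=o depends on [4:o]
#8=e depends on [6:e]
sources: [0:e, 2:b, 3:o]
N(rest) = Σ N(rest − s) over sources s of rest; N(one piece) = 1:
  size 1 → [5]=1  [7]=1  [8]=1
  size 2 → [2,5]=1  [4,7]=1  [5,7]=2  [5,8]=2  [6,8]=1  [7,8]=2
  size 3 → [1,6,8]=1  [2,5,7]=3  [2,5,8]=3  [3,4,7]=1  [4,5,7]=3  [4,7,8]=3  [5,6,8]=3  [5,7,8]=6  [6,7,8]=3
  size 4 → [0,1,6,8]=1  [1,5,6,8]=4  [1,6,7,8]=4  [2,4,5,7]=6  [2,5,6,8]=6  [2,5,7,8]=12  [3,4,5,7]=4  [3,4,7,8]=4  [4,5,7,8]=12  [4,6,7,8]=6  [5,6,7,8]=12
  size 5 → [0,1,5,6,8]=5  [0,1,6,7,8]=5  [1,2,5,6,8]=10  [1,4,6,7,8]=10  [1,5,6,7,8]=20  [2,3,4,5,7]=10  [2,4,5,7,8]=30  [2,5,6,7,8]=30  [3,4,5,7,8]=20  [3,4,6,7,8]=10  [4,5,6,7,8]=30
  size 6 → [0,1,2,5,6,8]=15  [0,1,4,6,7,8]=15  [0,1,5,6,7,8]=30  [1,2,5,6,7,8]=60  [1,3,4,6,7,8]=20  [1,4,5,6,7,8]=60  [2,3,4,5,7,8]=60  [2,4,5,6,7,8]=90  [3,4,5,6,7,8]=60
  size 7 → [0,1,2,5,6,7,8]=105  [0,1,3,4,6,7,8]=35  [0,1,4,5,6,7,8]=105  [1,2,4,5,6,7,8]=210  [1,3,4,5,6,7,8]=140  [2,3,4,5,6,7,8]=210
  first=0(e) contributes 560
  first=2(b) contributes 280
  first=3(o) contributes 420
|[w]| = 1260

1260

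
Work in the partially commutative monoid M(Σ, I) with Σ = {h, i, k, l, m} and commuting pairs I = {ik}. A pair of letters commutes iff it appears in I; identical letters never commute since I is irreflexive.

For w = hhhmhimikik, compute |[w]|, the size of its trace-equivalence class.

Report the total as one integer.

drop 0:h onto floor
drop 1:h onto {0:h}
drop 2:h onto {1:h}
drop 3:m onto {2:h}
drop 4:h onto {3:m}
drop 5:i onto {4:h}
drop 6:m onto {5:i}
drop 7:i onto {6:m}
drop 8:k onto {6:m}
drop 9:i onto {7:i}
drop 10:k onto {8:k}
ground layer = {0:h}
drop-orders for the pieces not yet dropped (sum over which currently-grounded one goes next):
  1 to go: {9} 1  {10} 1
  2 to go: {7,9} 1  {8,10} 1  {9,10} 2
  3 to go: {7,9,10} 3  {8,9,10} 3
  4 to go: {7,8,9,10} 6
  5 to go: {6,7,8,9,10} 6
  6 to go: {5,6,7,8,9,10} 6
  7 to go: {4,5,6,7,8,9,10} 6
  8 to go: {3,4,5,6,7,8,9,10} 6
  9 to go: {2,3,4,5,6,7,8,9,10} 6
  if 0:h drops first: 6 orders

6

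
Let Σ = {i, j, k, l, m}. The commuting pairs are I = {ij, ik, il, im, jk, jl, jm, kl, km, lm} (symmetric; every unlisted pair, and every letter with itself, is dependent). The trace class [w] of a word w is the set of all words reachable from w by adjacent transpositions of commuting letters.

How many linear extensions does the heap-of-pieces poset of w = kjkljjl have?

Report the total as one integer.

#0=k has no predecessor
#1=j has no predecessor
#2=k depends on [0:k]
#3=l has no predecessor
#4=j depends on [1:j]
#5=j depends on [4:j]
#6=l depends on [3:l]
sources: [0:k, 1:j, 3:l]
N(rest) = Σ N(rest − s) over sources s of rest; N(one piece) = 1:
  size 1 → [2]=1  [5]=1  [6]=1
  size 2 → [0,2]=1  [2,5]=2  [2,6]=2  [3,6]=1  [4,5]=1  [5,6]=2
  size 3 → [0,2,5]=3  [0,2,6]=3  [1,4,5]=1  [2,3,6]=3  [2,4,5]=3  [2,5,6]=6  [3,5,6]=3  [4,5,6]=3
  size 4 → [0,2,3,6]=6  [0,2,4,5]=6  [0,2,5,6]=12  [1,2,4,5]=4  [1,4,5,6]=4  [2,3,5,6]=12  [2,4,5,6]=12  [3,4,5,6]=6
  size 5 → [0,1,2,4,5]=10  [0,2,3,5,6]=30  [0,2,4,5,6]=30  [1,2,4,5,6]=20  [1,3,4,5,6]=10  [2,3,4,5,6]=30
  first=0(k) contributes 60
  first=1(j) contributes 90
  first=3(l) contributes 60
|[w]| = 210

210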